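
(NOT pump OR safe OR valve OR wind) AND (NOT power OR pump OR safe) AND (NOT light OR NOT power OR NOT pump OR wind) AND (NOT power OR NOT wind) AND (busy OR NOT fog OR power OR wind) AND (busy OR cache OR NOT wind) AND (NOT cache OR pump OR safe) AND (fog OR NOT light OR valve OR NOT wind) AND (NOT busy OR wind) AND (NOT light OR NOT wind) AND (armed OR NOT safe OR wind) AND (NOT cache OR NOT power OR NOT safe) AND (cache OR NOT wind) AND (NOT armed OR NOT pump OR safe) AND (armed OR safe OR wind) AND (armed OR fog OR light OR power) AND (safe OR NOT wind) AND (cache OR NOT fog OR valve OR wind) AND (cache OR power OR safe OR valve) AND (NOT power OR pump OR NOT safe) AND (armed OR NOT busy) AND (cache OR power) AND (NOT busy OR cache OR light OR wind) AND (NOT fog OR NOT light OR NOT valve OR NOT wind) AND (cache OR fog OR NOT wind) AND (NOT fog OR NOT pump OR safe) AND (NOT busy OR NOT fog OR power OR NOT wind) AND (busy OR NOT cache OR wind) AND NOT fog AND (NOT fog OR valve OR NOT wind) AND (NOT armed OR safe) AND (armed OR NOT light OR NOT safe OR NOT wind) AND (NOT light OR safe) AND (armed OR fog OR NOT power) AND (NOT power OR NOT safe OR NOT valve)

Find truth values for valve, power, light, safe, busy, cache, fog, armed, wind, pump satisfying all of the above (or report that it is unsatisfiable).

valve = True; power = False; light = False; safe = True; busy = False; cache = True; fog = False; armed = True; wind = True; pump = False

Unit clause (NOT fog) forces fog = False.
Set valve = True.
Set power = False.
  then (cache OR power) forces cache = True.
Try light = True:
  (NOT light OR NOT wind) forces wind = False.
  (NOT busy OR wind) forces busy = False.
  clause (busy OR NOT cache OR wind) is falsified — backtrack.
So light = False.
  then (armed OR fog OR light OR power) forces armed = True.
  then (NOT armed OR safe) forces safe = True.
Set busy = False.
  then (busy OR NOT cache OR wind) forces wind = True.
Set pump = False.
All clauses satisfied.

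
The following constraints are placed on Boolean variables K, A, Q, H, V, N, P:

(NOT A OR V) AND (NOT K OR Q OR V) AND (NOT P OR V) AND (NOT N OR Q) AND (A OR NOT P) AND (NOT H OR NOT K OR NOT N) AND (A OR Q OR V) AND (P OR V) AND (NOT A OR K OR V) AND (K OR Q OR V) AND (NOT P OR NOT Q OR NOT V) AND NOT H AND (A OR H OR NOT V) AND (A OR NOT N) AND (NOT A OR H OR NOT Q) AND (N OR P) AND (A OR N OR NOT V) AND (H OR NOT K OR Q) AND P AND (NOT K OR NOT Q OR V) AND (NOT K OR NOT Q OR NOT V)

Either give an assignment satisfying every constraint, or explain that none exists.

K: False, A: True, Q: False, H: False, V: True, N: False, P: True

Unit clause (NOT H) forces H = False.
Unit clause (P) forces P = True.
In (NOT P OR V) only V is left, so V = True.
In (A OR NOT P) only A is left, so A = True.
In (NOT P OR NOT Q OR NOT V) only NOT Q is left, so Q = False.
In (H OR NOT K OR Q) only NOT K is left, so K = False.
In (NOT N OR Q) only NOT N is left, so N = False.
All clauses satisfied.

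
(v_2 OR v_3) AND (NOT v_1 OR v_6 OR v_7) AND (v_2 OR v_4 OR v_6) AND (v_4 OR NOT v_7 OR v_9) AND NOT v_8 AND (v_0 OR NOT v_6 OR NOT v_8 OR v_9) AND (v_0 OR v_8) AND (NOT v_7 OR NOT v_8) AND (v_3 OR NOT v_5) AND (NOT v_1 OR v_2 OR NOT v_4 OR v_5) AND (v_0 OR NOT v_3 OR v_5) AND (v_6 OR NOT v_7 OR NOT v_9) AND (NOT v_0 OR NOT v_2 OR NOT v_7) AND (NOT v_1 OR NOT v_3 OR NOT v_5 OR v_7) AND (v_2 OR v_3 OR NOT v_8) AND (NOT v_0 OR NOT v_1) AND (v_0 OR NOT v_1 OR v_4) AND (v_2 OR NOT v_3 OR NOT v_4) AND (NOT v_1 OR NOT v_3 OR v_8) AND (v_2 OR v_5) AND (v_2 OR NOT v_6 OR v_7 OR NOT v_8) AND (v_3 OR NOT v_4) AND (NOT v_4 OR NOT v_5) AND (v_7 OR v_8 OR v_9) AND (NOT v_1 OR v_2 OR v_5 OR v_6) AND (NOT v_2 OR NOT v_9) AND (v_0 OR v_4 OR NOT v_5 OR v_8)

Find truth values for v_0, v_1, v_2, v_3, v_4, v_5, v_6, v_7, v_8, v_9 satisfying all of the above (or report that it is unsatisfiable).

v_0 = True; v_1 = False; v_2 = False; v_3 = True; v_4 = False; v_5 = True; v_6 = True; v_7 = True; v_8 = False; v_9 = True

Unit clause (NOT v_8) forces v_8 = False.
In (v_0 OR v_8) only v_0 is left, so v_0 = True.
In (NOT v_0 OR NOT v_1) only NOT v_1 is left, so v_1 = False.
Set v_2 = False.
  then (v_2 OR v_3) forces v_3 = True.
  then (v_2 OR NOT v_3 OR NOT v_4) forces v_4 = False.
  then (v_2 OR v_5) forces v_5 = True.
  then (v_2 OR v_4 OR v_6) forces v_6 = True.
Set v_7 = True.
  then (v_4 OR NOT v_7 OR v_9) forces v_9 = True.
All clauses satisfied.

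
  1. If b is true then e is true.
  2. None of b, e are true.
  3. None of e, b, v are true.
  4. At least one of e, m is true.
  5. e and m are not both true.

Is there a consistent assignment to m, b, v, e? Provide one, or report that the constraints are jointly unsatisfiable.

m = True, b = False, v = False, e = False

  (1) b=F ⇒ e: vacuous ✓
  (2) {b, e}: 0 true — none ✓
  (3) {e, b, v}: 0 true — none ✓
  (4) {e, m}: 1 true — at least one ✓
  (5) e=F, m=T — not both ✓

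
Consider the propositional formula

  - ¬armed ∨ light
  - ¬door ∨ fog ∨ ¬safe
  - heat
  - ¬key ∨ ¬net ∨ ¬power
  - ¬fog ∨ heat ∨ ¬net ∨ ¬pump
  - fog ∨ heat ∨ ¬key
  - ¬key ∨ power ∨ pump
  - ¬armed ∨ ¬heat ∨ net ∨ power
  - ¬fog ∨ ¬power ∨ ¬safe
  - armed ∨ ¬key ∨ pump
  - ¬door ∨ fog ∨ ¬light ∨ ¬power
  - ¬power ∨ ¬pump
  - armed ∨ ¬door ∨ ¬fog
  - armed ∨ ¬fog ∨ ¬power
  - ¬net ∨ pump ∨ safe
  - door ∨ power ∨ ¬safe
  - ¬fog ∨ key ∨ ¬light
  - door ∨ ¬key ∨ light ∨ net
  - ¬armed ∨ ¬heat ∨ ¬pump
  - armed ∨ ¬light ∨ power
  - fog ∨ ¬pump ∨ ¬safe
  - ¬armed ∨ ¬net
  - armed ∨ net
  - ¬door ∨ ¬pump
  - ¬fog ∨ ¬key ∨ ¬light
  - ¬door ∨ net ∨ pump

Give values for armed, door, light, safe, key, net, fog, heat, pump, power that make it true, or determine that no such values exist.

armed=T; door=F; light=T; safe=F; key=F; net=F; fog=F; heat=T; pump=F; power=T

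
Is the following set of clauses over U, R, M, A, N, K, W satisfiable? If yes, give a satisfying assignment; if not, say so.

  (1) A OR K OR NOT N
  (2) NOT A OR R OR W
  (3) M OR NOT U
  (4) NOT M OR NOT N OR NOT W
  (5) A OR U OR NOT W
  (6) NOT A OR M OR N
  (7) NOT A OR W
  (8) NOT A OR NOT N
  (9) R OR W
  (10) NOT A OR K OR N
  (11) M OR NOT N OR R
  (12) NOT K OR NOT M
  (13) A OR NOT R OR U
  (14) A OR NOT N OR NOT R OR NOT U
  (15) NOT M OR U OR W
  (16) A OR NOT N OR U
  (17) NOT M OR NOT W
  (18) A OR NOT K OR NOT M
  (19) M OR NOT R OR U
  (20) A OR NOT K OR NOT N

Set U = True.
  then (M OR NOT U) forces M = True.
  then (NOT K OR NOT M) forces K = False.
  then (NOT M OR NOT W) forces W = False.
  then (NOT A OR W) forces A = False.
  then (R OR W) forces R = True.
  then (A OR NOT N OR NOT R OR NOT U) forces N = False.
All clauses satisfied.

U = True, R = True, M = True, A = False, N = False, K = False, W = False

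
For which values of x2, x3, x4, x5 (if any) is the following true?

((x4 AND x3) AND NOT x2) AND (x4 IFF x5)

x2: False; x3: True; x4: True; x5: True

  (x4 AND x3) AND NOT x2 = True
    x4 AND x3 = True
    NOT x2 = True
  x4 IFF x5 = True
Both conjuncts True, so the formula holds.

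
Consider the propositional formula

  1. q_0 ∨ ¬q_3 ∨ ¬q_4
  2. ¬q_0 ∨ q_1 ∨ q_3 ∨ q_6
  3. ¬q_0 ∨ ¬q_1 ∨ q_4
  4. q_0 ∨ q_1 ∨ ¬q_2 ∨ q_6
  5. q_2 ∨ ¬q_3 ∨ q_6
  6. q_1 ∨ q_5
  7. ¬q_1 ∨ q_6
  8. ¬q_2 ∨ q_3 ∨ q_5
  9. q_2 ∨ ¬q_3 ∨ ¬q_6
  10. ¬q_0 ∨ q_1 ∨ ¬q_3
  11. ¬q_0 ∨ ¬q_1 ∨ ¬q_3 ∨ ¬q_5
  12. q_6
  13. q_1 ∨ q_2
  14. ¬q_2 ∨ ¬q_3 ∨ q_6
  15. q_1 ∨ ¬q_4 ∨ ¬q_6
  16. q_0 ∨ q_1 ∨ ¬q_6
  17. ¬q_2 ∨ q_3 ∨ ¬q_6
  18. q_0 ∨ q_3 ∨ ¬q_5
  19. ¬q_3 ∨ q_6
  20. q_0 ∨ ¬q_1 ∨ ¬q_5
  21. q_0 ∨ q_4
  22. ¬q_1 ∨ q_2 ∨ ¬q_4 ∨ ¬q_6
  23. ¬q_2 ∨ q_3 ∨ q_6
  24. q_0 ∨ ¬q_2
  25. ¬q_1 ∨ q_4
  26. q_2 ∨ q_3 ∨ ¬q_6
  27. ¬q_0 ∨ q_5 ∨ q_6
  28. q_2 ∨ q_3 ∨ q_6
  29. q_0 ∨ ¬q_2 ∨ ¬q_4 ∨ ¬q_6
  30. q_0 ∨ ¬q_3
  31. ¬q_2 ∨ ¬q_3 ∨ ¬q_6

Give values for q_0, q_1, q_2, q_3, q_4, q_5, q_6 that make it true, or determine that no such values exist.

Case q_2 = True:
  (q_6) forces q_6 = True.
  (¬q_2 ∨ q_3 ∨ ¬q_6) forces q_3 = True.
  Clause (¬q_2 ∨ ¬q_3 ∨ ¬q_6) is falsified — contradiction.
Case q_2 = False:
  (q_6) forces q_6 = True.
  (q_2 ∨ ¬q_3 ∨ ¬q_6) forces q_3 = False.
  Clause (q_2 ∨ q_3 ∨ ¬q_6) is falsified — contradiction.
Both cases fail, so the formula is unsatisfiable.

UNSATISFIABLE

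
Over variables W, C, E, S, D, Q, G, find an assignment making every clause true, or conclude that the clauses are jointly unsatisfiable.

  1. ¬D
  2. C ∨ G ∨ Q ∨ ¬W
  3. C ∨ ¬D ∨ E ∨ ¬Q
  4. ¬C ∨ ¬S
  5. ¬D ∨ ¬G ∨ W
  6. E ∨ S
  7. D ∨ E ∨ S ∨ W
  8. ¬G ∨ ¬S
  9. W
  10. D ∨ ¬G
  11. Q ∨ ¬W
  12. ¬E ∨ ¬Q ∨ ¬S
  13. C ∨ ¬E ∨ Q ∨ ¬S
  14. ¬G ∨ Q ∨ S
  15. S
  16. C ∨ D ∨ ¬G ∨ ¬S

Unit clause (¬D) forces D = False.
Unit clause (W) forces W = True.
In (D ∨ ¬G) only ¬G is left, so G = False.
In (Q ∨ ¬W) only Q is left, so Q = True.
Unit clause (S) forces S = True.
In (¬C ∨ ¬S) only ¬C is left, so C = False.
In (¬E ∨ ¬Q ∨ ¬S) only ¬E is left, so E = False.
All clauses satisfied.

W=T, C=F, E=F, S=T, D=F, Q=T, G=F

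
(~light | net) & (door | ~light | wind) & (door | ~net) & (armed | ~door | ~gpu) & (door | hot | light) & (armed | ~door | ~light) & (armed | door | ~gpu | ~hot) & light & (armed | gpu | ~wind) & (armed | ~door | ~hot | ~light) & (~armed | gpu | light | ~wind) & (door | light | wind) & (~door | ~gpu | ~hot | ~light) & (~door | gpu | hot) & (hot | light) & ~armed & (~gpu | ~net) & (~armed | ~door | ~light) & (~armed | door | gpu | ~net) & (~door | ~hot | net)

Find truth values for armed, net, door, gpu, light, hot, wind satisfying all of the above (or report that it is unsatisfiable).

Case armed = True:
  Clause (~armed) is falsified — contradiction.
Case armed = False:
  (light) forces light = True.
  (~light | net) forces net = True.
  (door | ~net) forces door = True.
  Clause (armed | ~door | ~light) is falsified — contradiction.
Both cases fail, so the formula is unsatisfiable.

UNSATISFIABLE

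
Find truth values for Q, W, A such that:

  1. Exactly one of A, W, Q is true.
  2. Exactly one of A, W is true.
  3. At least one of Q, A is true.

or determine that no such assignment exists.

Q = False, W = False, A = True

  (1) {A, W, Q}: 1 true — exactly one ✓
  (2) {A, W}: 1 true — exactly one ✓
  (3) {Q, A}: 1 true — at least one ✓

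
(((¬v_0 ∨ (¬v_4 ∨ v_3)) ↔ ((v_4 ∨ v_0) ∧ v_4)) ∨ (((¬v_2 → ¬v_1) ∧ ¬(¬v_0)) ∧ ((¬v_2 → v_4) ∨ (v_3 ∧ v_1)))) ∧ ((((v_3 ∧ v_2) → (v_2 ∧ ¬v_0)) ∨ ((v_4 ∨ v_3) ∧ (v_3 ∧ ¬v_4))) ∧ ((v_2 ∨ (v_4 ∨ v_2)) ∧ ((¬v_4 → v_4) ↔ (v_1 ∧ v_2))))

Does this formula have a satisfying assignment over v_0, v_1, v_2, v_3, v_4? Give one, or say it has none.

v_0: True, v_1: False, v_2: True, v_3: False, v_4: False

  ((¬v_0 ∨ (¬v_4 ∨ v_3)) ↔ ((v_4 ∨ v_0) ∧ v_4)) ∨ (((¬v_2 → ¬v_1) ∧ ¬(¬v_0)) ∧ ((¬v_2 → v_4) ∨ (v_3 ∧ v_1))) = True
    (¬v_0 ∨ (¬v_4 ∨ v_3)) ↔ ((v_4 ∨ v_0) ∧ v_4) = False
      ¬v_0 ∨ (¬v_4 ∨ v_3) = True
        ¬v_0 = False
        ¬v_4 ∨ v_3 = True
          ¬v_4 = True
      (v_4 ∨ v_0) ∧ v_4 = False
        v_4 ∨ v_0 = True
    ((¬v_2 → ¬v_1) ∧ ¬(¬v_0)) ∧ ((¬v_2 → v_4) ∨ (v_3 ∧ v_1)) = True
      (¬v_2 → ¬v_1) ∧ ¬(¬v_0) = True
        ¬v_2 → ¬v_1 = True
          ¬v_2 = False
          ¬v_1 = True
        ¬(¬v_0) = True
          ¬v_0 = False
      (¬v_2 → v_4) ∨ (v_3 ∧ v_1) = True
        ¬v_2 → v_4 = True
          ¬v_2 = False
        v_3 ∧ v_1 = False
  (((v_3 ∧ v_2) → (v_2 ∧ ¬v_0)) ∨ ((v_4 ∨ v_3) ∧ (v_3 ∧ ¬v_4))) ∧ ((v_2 ∨ (v_4 ∨ v_2)) ∧ ((¬v_4 → v_4) ↔ (v_1 ∧ v_2))) = True
    ((v_3 ∧ v_2) → (v_2 ∧ ¬v_0)) ∨ ((v_4 ∨ v_3) ∧ (v_3 ∧ ¬v_4)) = True
      (v_3 ∧ v_2) → (v_2 ∧ ¬v_0) = True
        v_3 ∧ v_2 = False
        v_2 ∧ ¬v_0 = False
          ¬v_0 = False
      (v_4 ∨ v_3) ∧ (v_3 ∧ ¬v_4) = False
        v_4 ∨ v_3 = False
        v_3 ∧ ¬v_4 = False
          ¬v_4 = True
    (v_2 ∨ (v_4 ∨ v_2)) ∧ ((¬v_4 → v_4) ↔ (v_1 ∧ v_2)) = True
      v_2 ∨ (v_4 ∨ v_2) = True
        v_4 ∨ v_2 = True
      (¬v_4 → v_4) ↔ (v_1 ∧ v_2) = True
        ¬v_4 → v_4 = False
          ¬v_4 = True
        v_1 ∧ v_2 = False
Both conjuncts True, so the formula holds.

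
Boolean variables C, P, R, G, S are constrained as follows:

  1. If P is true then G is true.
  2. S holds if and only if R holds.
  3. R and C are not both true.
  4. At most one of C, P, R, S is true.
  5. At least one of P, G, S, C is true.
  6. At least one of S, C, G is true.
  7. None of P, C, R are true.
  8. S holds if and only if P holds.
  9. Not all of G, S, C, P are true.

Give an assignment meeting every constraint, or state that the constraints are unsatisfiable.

C = False; P = False; R = False; G = True; S = False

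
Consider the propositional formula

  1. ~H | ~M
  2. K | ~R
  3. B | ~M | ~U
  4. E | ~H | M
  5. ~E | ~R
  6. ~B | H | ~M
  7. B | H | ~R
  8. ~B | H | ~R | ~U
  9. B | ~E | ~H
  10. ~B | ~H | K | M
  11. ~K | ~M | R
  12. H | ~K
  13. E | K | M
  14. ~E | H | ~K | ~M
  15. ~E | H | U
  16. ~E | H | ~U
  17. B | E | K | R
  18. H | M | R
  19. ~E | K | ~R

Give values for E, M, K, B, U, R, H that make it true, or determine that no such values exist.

Set E = True.
  then (~E | ~R) forces R = False.
Set M = False.
  then (H | M | R) forces H = True.
  then (B | ~E | ~H) forces B = True.
  then (~B | ~H | K | M) forces K = True.
Set U = False.
All clauses satisfied.

E = True; M = False; K = True; B = True; U = False; R = False; H = True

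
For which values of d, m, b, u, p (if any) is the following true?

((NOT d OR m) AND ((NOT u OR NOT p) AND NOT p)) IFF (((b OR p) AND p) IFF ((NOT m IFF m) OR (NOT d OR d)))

d=T, m=F, b=F, u=F, p=F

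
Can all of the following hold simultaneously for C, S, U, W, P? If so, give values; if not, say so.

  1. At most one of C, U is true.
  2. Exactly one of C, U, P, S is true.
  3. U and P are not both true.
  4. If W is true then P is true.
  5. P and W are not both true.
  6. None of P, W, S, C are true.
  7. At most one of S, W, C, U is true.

C = False, S = False, U = True, W = False, P = False

  (1) {C, U}: 1 true — at most one ✓
  (2) {C, U, P, S}: 1 true — exactly one ✓
  (3) U=T, P=F — not both ✓
  (4) W=F ⇒ P: vacuous ✓
  (5) P=F, W=F — not both ✓
  (6) {P, W, S, C}: 0 true — none ✓
  (7) {S, W, C, U}: 1 true — at most one ✓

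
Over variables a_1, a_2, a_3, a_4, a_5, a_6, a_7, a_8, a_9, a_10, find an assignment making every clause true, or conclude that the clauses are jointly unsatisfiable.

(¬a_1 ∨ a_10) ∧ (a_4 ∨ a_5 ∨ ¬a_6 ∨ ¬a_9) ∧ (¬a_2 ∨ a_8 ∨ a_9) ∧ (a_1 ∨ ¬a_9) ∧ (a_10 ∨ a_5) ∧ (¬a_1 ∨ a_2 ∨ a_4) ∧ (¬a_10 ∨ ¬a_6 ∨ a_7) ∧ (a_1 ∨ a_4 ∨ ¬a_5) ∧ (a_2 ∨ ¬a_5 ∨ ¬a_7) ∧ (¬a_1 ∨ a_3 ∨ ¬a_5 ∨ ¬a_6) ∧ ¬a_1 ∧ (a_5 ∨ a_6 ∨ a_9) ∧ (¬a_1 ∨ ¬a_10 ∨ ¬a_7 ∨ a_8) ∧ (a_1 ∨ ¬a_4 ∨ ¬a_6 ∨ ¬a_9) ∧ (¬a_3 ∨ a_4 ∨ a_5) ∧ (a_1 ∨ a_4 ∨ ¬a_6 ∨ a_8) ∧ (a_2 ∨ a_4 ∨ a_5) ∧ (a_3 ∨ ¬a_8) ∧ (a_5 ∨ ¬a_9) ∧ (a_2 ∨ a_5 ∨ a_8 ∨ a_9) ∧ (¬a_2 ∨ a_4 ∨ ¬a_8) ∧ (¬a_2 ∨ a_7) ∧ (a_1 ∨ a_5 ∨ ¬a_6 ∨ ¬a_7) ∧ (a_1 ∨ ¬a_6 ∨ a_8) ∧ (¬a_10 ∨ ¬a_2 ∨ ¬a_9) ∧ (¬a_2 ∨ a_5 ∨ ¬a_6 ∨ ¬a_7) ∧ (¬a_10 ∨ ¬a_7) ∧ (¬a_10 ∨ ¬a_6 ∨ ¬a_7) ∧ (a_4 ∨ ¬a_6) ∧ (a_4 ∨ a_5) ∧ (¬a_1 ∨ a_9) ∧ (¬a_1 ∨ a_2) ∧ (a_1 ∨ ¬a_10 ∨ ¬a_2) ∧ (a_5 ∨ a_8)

Unit clause (¬a_1) forces a_1 = False.
In (a_1 ∨ ¬a_9) only ¬a_9 is left, so a_9 = False.
Set a_2 = True.
  then (¬a_2 ∨ a_8 ∨ a_9) forces a_8 = True.
  then (a_3 ∨ ¬a_8) forces a_3 = True.
  then (¬a_2 ∨ a_4 ∨ ¬a_8) forces a_4 = True.
  then (¬a_2 ∨ a_7) forces a_7 = True.
  then (¬a_10 ∨ ¬a_7) forces a_10 = False.
  then (a_10 ∨ a_5) forces a_5 = True.
Set a_6 = False.
All clauses satisfied.

a_1 = False, a_2 = True, a_3 = True, a_4 = True, a_5 = True, a_6 = False, a_7 = True, a_8 = True, a_9 = False, a_10 = False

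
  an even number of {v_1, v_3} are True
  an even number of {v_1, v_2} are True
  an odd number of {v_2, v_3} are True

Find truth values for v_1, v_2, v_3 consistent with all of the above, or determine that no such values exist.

UNSATISFIABLE

Adding constraints 1, 2, 3 mod 2: every variable appears an even number of times on the left, so the left side is 0.
But the right sides sum to 1 (mod 2). 0 ≠ 1 — the system is inconsistent.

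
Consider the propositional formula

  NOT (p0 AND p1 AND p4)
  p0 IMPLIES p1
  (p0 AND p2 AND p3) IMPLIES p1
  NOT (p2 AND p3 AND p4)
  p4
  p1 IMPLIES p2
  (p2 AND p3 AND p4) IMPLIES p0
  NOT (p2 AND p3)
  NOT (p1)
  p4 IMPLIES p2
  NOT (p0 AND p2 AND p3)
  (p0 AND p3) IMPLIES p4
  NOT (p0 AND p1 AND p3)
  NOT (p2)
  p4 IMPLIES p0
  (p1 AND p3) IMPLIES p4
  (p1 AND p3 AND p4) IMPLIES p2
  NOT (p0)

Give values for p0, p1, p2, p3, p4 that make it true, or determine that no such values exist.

Case p0 = True:
  Clause (NOT p0) is falsified — contradiction.
Case p0 = False:
  (NOT p1) forces p1 = False.
  (p0 OR NOT p4) forces p4 = False.
  Clause (p4) is falsified — contradiction.
Both cases fail, so the formula is unsatisfiable.

No satisfying assignment exists.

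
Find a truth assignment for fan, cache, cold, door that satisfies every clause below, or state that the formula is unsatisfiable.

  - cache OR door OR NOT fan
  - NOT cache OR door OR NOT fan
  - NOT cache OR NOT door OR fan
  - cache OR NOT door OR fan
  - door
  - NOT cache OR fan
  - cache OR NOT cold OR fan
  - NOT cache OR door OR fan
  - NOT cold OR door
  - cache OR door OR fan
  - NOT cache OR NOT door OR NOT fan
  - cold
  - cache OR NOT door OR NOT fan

Unsatisfiable — no assignment works.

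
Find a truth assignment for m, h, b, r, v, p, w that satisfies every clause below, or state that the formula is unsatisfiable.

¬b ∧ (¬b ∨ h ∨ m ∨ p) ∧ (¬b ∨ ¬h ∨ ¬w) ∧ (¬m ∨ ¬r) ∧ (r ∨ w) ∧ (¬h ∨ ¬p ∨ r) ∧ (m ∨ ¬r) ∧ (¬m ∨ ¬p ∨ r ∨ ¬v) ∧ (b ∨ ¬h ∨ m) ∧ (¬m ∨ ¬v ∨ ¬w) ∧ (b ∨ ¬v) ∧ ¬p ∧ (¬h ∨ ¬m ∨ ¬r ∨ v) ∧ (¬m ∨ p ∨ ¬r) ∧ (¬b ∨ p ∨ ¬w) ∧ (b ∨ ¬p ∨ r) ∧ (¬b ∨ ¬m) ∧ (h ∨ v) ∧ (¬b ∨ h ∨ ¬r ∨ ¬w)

m = True, h = True, b = False, r = False, v = False, p = False, w = True

Unit clause (¬b) forces b = False.
In (b ∨ ¬v) only ¬v is left, so v = False.
Unit clause (¬p) forces p = False.
In (h ∨ v) only h is left, so h = True.
In (b ∨ ¬h ∨ m) only m is left, so m = True.
In (¬h ∨ ¬m ∨ ¬r ∨ v) only ¬r is left, so r = False.
In (r ∨ w) only w is left, so w = True.
All clauses satisfied.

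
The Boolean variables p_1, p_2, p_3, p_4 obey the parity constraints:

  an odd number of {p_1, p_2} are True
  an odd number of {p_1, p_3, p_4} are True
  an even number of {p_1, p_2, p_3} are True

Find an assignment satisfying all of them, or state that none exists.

p_1=T, p_2=F, p_3=T, p_4=T

{p_1, p_2}: 1 true → odd ✓
{p_1, p_3, p_4}: 3 true → odd ✓
{p_1, p_2, p_3}: 2 true → even ✓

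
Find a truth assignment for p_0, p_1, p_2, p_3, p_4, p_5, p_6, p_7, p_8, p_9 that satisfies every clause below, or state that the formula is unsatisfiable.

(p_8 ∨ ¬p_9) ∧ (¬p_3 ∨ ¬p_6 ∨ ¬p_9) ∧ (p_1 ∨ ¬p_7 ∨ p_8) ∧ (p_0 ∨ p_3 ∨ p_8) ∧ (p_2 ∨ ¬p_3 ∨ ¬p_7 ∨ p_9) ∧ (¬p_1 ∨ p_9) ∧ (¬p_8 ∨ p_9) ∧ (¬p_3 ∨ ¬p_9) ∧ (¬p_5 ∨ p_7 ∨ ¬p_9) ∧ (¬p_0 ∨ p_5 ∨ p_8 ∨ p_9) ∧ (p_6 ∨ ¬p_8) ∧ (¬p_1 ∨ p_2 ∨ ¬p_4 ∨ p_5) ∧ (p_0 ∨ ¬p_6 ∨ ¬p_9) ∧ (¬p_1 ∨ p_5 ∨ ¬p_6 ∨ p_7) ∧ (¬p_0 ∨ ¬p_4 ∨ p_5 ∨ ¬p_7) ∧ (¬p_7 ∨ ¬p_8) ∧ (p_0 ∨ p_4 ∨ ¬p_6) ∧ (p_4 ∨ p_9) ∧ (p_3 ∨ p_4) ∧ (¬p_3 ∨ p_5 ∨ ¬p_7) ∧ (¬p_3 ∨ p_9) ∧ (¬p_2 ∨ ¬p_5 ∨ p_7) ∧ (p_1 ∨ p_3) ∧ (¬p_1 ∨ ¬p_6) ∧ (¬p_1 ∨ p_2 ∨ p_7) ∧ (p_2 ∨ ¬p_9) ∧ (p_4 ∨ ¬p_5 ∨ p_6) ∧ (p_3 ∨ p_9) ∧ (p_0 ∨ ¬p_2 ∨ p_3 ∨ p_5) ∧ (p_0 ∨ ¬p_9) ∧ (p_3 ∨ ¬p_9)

Case p_3 = True:
  (¬p_3 ∨ ¬p_9) forces p_9 = False.
  Clause (¬p_3 ∨ p_9) is falsified — contradiction.
Case p_3 = False:
  (p_3 ∨ p_4) forces p_4 = True.
  (p_1 ∨ p_3) forces p_1 = True.
  (¬p_1 ∨ p_9) forces p_9 = True.
  Clause (p_3 ∨ ¬p_9) is falsified — contradiction.
Both cases fail, so the formula is unsatisfiable.

The formula is unsatisfiable.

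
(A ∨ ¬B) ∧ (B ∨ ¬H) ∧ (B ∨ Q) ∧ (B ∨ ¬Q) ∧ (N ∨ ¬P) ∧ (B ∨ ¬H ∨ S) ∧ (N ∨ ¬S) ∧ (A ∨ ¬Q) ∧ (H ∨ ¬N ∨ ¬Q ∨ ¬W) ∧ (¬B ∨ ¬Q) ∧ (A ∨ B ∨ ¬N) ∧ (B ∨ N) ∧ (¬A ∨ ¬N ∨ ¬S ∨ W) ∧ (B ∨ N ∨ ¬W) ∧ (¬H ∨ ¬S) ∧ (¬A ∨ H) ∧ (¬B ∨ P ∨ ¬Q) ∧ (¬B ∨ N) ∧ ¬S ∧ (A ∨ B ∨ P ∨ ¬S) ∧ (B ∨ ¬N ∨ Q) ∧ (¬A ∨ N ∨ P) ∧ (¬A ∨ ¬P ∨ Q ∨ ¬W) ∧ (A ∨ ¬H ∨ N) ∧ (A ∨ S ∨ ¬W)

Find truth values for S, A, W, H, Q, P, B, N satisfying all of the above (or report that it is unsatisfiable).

Unit clause (¬S) forces S = False.
Try A = False:
  (A ∨ ¬B) forces B = False.
  (B ∨ ¬H) forces H = False.
  (B ∨ Q) forces Q = True.
  clause (B ∨ ¬Q) is falsified — backtrack.
So A = True.
  then (¬A ∨ H) forces H = True.
  then (B ∨ ¬H) forces B = True.
  then (¬B ∨ ¬Q) forces Q = False.
  then (¬B ∨ N) forces N = True.
Set W = False.
Set P = False.
All clauses satisfied.

S = False, A = True, W = False, H = True, Q = False, P = False, B = True, N = True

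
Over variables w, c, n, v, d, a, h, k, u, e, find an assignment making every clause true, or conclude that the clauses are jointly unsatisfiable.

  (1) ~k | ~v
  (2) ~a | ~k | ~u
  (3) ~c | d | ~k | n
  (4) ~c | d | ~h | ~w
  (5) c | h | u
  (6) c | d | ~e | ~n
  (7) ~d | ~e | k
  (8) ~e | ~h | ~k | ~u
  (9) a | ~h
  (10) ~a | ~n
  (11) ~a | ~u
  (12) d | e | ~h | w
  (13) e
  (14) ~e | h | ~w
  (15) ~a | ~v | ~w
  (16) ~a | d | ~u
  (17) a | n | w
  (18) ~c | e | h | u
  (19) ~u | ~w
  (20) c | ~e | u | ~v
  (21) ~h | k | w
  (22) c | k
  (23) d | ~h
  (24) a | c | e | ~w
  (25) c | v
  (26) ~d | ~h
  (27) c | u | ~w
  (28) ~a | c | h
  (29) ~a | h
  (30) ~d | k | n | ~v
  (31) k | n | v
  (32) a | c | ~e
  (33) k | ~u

Unit clause (e) forces e = True.
Set w = False.
Try c = False:
  (c | k) forces k = True.
  (~k | ~v) forces v = False.
  clause (c | v) is falsified — backtrack.
So c = True.
Set n = True.
  then (~a | ~n) forces a = False.
  then (a | ~h) forces h = False.
Set v = False.
Set d = True.
  then (~d | ~e | k) forces k = True.
Set u = False.
All clauses satisfied.

w: False, c: True, n: True, v: False, d: True, a: False, h: False, k: True, u: False, e: True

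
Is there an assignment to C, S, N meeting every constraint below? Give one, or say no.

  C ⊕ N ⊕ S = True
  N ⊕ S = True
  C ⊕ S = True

C=F; S=T; N=F

C ⊕ N ⊕ S = F ⊕ F ⊕ T = True ✓
N ⊕ S = F ⊕ T = True ✓
C ⊕ S = F ⊕ T = True ✓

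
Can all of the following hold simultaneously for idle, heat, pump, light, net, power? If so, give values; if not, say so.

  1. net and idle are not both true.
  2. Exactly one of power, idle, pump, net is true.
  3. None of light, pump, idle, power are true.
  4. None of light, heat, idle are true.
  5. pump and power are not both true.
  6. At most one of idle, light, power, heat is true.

idle=F; heat=F; pump=F; light=F; net=T; power=F

  (1) net=T, idle=F — not both ✓
  (2) {power, idle, pump, net}: 1 true — exactly one ✓
  (3) {light, pump, idle, power}: 0 true — none ✓
  (4) {light, heat, idle}: 0 true — none ✓
  (5) pump=F, power=F — not both ✓
  (6) {idle, light, power, heat}: 0 true — at most one ✓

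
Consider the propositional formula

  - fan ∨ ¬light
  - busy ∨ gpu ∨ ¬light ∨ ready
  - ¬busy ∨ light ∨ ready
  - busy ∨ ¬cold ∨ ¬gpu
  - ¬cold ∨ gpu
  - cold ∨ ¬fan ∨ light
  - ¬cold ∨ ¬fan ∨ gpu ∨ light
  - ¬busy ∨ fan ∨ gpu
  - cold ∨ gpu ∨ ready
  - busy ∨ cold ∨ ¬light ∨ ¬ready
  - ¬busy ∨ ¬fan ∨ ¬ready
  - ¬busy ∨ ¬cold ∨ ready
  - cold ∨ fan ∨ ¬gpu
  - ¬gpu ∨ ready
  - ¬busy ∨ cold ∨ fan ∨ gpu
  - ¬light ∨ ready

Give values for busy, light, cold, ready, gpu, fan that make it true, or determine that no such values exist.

Set busy = False.
Try light = True:
  (fan ∨ ¬light) forces fan = True.
  (¬light ∨ ready) forces ready = True.
  (busy ∨ cold ∨ ¬light ∨ ¬ready) forces cold = True.
  (busy ∨ ¬cold ∨ ¬gpu) forces gpu = False.
  clause (¬cold ∨ gpu) is falsified — backtrack.
So light = False.
Try cold = True:
  (busy ∨ ¬cold ∨ ¬gpu) forces gpu = False.
  clause (¬cold ∨ gpu) is falsified — backtrack.
So cold = False.
  then (cold ∨ ¬fan ∨ light) forces fan = False.
  then (cold ∨ fan ∨ ¬gpu) forces gpu = False.
  then (cold ∨ gpu ∨ ready) forces ready = True.
All clauses satisfied.

busy = False, light = False, cold = False, ready = True, gpu = False, fan = False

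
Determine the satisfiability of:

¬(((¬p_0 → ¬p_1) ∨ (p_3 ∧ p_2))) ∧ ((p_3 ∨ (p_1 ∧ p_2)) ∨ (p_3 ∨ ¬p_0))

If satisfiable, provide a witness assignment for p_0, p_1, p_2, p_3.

p_0 = False; p_1 = True; p_2 = False; p_3 = True

  ¬(((¬p_0 → ¬p_1) ∨ (p_3 ∧ p_2))) = True
    (¬p_0 → ¬p_1) ∨ (p_3 ∧ p_2) = False
      ¬p_0 → ¬p_1 = False
        ¬p_0 = True
        ¬p_1 = False
      p_3 ∧ p_2 = False
  (p_3 ∨ (p_1 ∧ p_2)) ∨ (p_3 ∨ ¬p_0) = True
    p_3 ∨ (p_1 ∧ p_2) = True
      p_1 ∧ p_2 = False
    p_3 ∨ ¬p_0 = True
      ¬p_0 = True
Both conjuncts True, so the formula holds.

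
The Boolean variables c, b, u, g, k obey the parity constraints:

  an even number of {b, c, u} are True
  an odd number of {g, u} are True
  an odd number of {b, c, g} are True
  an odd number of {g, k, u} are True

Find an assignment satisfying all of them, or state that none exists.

c = True; b = False; u = True; g = False; k = False

{b, c, u}: 2 true → even ✓
{g, u}: 1 true → odd ✓
{b, c, g}: 1 true → odd ✓
{g, k, u}: 1 true → odd ✓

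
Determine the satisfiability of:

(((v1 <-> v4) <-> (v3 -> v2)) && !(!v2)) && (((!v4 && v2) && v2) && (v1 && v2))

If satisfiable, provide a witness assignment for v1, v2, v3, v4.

Case v2 = True: the formula simplifies to (v1 <-> v4) && (!v4 && v1).
  v1 = True: simplifies to v4 && !v4.
    v4 = True: the conjunct !v4 is False.
    v4 = False: the conjunct v4 is False.
  v1 = False: the conjunct v1 is False.
Case v2 = False: the conjunct !(!v2) becomes !(!False) = False.
Both cases fail — unsatisfiable.

The formula is unsatisfiable.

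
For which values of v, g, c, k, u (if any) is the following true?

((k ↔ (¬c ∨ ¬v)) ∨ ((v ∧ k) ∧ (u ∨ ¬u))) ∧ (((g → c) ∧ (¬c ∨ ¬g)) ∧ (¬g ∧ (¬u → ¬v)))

v = False; g = False; c = False; k = True; u = True

  (k ↔ (¬c ∨ ¬v)) ∨ ((v ∧ k) ∧ (u ∨ ¬u)) = True
    k ↔ (¬c ∨ ¬v) = True
      ¬c ∨ ¬v = True
        ¬c = True
        ¬v = True
    (v ∧ k) ∧ (u ∨ ¬u) = False
      v ∧ k = False
      u ∨ ¬u = True
        ¬u = False
  ((g → c) ∧ (¬c ∨ ¬g)) ∧ (¬g ∧ (¬u → ¬v)) = True
    (g → c) ∧ (¬c ∨ ¬g) = True
      g → c = True
      ¬c ∨ ¬g = True
        ¬c = True
        ¬g = True
    ¬g ∧ (¬u → ¬v) = True
      ¬g = True
      ¬u → ¬v = True
        ¬u = False
        ¬v = True
Both conjuncts True, so the formula holds.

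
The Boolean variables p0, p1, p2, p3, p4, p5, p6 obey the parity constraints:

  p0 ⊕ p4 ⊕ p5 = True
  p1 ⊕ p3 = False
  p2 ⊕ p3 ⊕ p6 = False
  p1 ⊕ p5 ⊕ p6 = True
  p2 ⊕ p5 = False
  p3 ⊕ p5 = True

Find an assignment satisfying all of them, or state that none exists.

Adding constraints 2, 3, 4, 5 mod 2: every variable appears an even number of times on the left, so the left side is 0.
But the right sides sum to 1 (mod 2). 0 ≠ 1 — the system is inconsistent.

No satisfying assignment exists.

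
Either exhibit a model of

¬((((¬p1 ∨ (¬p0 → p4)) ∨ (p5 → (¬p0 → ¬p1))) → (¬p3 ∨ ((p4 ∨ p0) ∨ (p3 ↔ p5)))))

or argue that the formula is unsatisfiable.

p0: False, p1: False, p3: True, p4: False, p5: False

  ¬((((¬p1 ∨ (¬p0 → p4)) ∨ (p5 → (¬p0 → ¬p1))) → (¬p3 ∨ ((p4 ∨ p0) ∨ (p3 ↔ p5))))) = True
    ((¬p1 ∨ (¬p0 → p4)) ∨ (p5 → (¬p0 → ¬p1))) → (¬p3 ∨ ((p4 ∨ p0) ∨ (p3 ↔ p5))) = False
      (¬p1 ∨ (¬p0 → p4)) ∨ (p5 → (¬p0 → ¬p1)) = True
        ¬p1 ∨ (¬p0 → p4) = True
          ¬p1 = True
          ¬p0 → p4 = False
            ¬p0 = True
        p5 → (¬p0 → ¬p1) = True
          ¬p0 → ¬p1 = True
            ¬p0 = True
            ¬p1 = True
      ¬p3 ∨ ((p4 ∨ p0) ∨ (p3 ↔ p5)) = False
        ¬p3 = False
        (p4 ∨ p0) ∨ (p3 ↔ p5) = False
          p4 ∨ p0 = False
          p3 ↔ p5 = False
The formula evaluates to True.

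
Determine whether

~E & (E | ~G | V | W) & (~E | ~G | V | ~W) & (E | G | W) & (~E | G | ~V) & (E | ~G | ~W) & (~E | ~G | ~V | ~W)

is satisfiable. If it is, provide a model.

W: True, E: False, G: False, V: False

Unit clause (~E) forces E = False.
Set W = True.
  then (E | ~G | ~W) forces G = False.
Set V = False.
All clauses satisfied.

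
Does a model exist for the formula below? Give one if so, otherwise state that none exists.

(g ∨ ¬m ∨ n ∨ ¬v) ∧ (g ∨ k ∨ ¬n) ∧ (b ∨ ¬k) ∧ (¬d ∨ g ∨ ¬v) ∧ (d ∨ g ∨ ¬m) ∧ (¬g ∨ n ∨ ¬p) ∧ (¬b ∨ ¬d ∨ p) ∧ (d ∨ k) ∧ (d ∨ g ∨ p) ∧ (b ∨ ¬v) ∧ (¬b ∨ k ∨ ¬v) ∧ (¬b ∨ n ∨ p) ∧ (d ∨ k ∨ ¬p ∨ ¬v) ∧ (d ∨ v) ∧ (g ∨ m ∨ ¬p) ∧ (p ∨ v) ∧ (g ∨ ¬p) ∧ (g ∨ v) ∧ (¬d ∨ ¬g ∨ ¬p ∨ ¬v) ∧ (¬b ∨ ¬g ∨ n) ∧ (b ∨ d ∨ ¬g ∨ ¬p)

v: True, g: True, m: True, n: True, k: True, b: True, p: False, d: False

Set v = True.
  then (b ∨ ¬v) forces b = True.
  then (¬b ∨ k ∨ ¬v) forces k = True.
Set g = True.
  then (¬b ∨ ¬g ∨ n) forces n = True.
Set m = True.
Set p = False.
  then (¬b ∨ ¬d ∨ p) forces d = False.
All clauses satisfied.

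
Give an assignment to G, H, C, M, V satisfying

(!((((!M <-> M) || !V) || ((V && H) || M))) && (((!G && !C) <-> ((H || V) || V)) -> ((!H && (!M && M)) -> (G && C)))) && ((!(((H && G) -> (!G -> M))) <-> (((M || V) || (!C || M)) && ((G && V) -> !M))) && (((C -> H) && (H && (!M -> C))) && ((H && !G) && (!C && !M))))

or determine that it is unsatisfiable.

UNSATISFIABLE

Case M = True: the conjunct !((((!M <-> M) || !V) || ((V && H) || M))) becomes !((!V || True)) = False.
Case M = False: the formula simplifies to !((!V || (V && H))) && ((!(((H && G) -> G)) <-> (V || !C)) && (((C -> H) && (H && C)) && ((H && !G) && !C))).
  C = True: the conjunct !C is False.
  C = False: the conjunct C is False.
Both cases fail — unsatisfiable.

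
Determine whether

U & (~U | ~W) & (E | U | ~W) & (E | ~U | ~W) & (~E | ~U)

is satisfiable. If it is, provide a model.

Unit clause (U) forces U = True.
In (~U | ~W) only ~W is left, so W = False.
In (~E | ~U) only ~E is left, so E = False.
All clauses satisfied.

E: False; U: True; W: False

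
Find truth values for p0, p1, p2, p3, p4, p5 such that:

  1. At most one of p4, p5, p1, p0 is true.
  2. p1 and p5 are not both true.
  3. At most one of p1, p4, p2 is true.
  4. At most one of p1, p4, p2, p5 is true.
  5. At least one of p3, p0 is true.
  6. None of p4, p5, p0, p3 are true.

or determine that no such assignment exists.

Case p0 = True:
  Constraint (6) is violated (p0=T) — contradiction.
Case p0 = False:
  (5) with p0=F forces p3 = True.
  Constraint (6) is violated (p3=T) — contradiction.
Both cases fail — unsatisfiable.

No satisfying assignment exists.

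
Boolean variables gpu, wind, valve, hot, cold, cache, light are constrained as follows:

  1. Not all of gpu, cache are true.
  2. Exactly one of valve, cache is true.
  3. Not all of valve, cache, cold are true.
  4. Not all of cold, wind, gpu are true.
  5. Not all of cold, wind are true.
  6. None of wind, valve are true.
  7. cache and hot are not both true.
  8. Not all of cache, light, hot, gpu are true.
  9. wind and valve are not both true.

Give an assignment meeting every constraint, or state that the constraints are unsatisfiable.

gpu = False, wind = False, valve = False, hot = False, cold = False, cache = True, light = False

  (1) {gpu, cache}: 1/2 true — not all ✓
  (2) {valve, cache}: 1 true — exactly one ✓
  (3) {valve, cache, cold}: 1/3 true — not all ✓
  (4) {cold, wind, gpu}: 0/3 true — not all ✓
  (5) {cold, wind}: 0/2 true — not all ✓
  (6) {wind, valve}: 0 true — none ✓
  (7) cache=T, hot=F — not both ✓
  (8) {cache, light, hot, gpu}: 1/4 true — not all ✓
  (9) wind=F, valve=F — not both ✓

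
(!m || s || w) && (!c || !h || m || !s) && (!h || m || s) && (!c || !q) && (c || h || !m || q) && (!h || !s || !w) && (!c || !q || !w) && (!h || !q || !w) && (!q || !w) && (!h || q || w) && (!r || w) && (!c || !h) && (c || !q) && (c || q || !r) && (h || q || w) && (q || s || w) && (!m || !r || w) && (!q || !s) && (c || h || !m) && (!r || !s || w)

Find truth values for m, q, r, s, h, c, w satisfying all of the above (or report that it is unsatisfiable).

m = True, q = False, r = False, s = False, h = True, c = False, w = True

Set m = True.
Try q = True:
  (!c || !q) forces c = False.
  clause (c || !q) is falsified — backtrack.
So q = False.
Set r = False.
Set s = False.
  then (!m || s || w) forces w = True.
Set h = True.
  then (!c || !h) forces c = False.
All clauses satisfied.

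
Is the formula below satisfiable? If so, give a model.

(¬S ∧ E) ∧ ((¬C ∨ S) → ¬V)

V = False, E = True, S = False, C = False

  ¬S ∧ E = True
    ¬S = True
  (¬C ∨ S) → ¬V = True
    ¬C ∨ S = True
      ¬C = True
    ¬V = True
Both conjuncts True, so the formula holds.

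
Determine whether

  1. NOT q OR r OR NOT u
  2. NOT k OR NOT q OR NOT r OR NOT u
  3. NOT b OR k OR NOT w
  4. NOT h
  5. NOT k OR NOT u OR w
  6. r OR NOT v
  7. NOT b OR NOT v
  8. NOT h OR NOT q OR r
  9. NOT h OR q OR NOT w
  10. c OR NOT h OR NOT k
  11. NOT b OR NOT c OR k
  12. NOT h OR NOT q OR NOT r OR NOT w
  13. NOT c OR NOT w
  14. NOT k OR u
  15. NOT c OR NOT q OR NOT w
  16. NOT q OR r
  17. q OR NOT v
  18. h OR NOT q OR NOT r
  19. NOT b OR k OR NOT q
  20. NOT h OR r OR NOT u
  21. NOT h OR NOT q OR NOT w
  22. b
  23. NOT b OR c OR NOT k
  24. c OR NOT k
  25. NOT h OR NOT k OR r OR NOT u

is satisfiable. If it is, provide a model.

c = False; k = False; v = False; h = False; q = False; b = True; w = False; u = False; r = True

Unit clause (NOT h) forces h = False.
Unit clause (b) forces b = True.
In (NOT b OR NOT v) only NOT v is left, so v = False.
Try c = True:
  (NOT b OR NOT c OR k) forces k = True.
  (NOT c OR NOT w) forces w = False.
  (NOT k OR NOT u OR w) forces u = False.
  clause (NOT k OR u) is falsified — backtrack.
So c = False.
  then (NOT b OR c OR NOT k) forces k = False.
  then (NOT b OR k OR NOT w) forces w = False.
  then (NOT b OR k OR NOT q) forces q = False.
Set u = False.
Set r = True.
All clauses satisfied.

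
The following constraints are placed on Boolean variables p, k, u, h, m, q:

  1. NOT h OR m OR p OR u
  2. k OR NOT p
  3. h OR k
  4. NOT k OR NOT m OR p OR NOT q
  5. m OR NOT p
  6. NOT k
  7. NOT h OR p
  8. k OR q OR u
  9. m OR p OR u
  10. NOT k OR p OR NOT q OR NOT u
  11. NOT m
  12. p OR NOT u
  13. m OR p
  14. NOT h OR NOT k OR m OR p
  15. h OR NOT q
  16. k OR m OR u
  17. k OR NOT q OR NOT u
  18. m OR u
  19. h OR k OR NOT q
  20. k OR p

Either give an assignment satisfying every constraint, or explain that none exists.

Case k = True:
  Clause (NOT k) is falsified — contradiction.
Case k = False:
  (k OR NOT p) forces p = False.
  Clause (k OR p) is falsified — contradiction.
Both cases fail, so the formula is unsatisfiable.

The formula is unsatisfiable.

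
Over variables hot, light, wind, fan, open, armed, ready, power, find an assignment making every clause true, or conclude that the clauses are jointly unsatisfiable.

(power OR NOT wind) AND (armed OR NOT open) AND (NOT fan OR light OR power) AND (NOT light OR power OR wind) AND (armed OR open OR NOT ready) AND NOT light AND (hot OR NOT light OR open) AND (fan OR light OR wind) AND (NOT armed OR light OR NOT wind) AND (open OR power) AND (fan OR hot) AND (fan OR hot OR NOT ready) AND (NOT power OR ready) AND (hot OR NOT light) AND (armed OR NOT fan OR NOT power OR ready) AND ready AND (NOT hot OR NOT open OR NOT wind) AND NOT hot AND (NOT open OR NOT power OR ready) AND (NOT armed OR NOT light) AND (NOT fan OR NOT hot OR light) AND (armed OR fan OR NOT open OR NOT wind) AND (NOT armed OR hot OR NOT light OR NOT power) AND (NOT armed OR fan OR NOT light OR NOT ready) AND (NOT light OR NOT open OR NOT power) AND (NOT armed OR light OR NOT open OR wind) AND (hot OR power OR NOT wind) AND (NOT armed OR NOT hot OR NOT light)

Unit clause (NOT light) forces light = False.
Unit clause (ready) forces ready = True.
Unit clause (NOT hot) forces hot = False.
In (fan OR hot) only fan is left, so fan = True.
In (NOT fan OR light OR power) only power is left, so power = True.
Try wind = True:
  (NOT armed OR light OR NOT wind) forces armed = False.
  (armed OR NOT open) forces open = False.
  clause (armed OR open OR NOT ready) is falsified — backtrack.
So wind = False.
Set open = False.
  then (armed OR open OR NOT ready) forces armed = True.
All clauses satisfied.

hot: False, light: False, wind: False, fan: True, open: False, armed: True, ready: True, power: True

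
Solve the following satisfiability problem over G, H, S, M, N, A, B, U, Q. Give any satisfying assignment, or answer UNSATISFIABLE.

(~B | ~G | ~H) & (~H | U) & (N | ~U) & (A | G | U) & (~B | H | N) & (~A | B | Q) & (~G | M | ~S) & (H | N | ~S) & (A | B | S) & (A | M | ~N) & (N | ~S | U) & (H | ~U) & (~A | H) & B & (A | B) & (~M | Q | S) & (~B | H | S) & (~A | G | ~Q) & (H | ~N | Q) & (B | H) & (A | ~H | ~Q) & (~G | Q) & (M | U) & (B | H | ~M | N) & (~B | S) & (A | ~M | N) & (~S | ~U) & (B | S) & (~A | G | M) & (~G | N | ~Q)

G = True; H = False; S = True; M = True; N = True; A = False; B = True; U = False; Q = True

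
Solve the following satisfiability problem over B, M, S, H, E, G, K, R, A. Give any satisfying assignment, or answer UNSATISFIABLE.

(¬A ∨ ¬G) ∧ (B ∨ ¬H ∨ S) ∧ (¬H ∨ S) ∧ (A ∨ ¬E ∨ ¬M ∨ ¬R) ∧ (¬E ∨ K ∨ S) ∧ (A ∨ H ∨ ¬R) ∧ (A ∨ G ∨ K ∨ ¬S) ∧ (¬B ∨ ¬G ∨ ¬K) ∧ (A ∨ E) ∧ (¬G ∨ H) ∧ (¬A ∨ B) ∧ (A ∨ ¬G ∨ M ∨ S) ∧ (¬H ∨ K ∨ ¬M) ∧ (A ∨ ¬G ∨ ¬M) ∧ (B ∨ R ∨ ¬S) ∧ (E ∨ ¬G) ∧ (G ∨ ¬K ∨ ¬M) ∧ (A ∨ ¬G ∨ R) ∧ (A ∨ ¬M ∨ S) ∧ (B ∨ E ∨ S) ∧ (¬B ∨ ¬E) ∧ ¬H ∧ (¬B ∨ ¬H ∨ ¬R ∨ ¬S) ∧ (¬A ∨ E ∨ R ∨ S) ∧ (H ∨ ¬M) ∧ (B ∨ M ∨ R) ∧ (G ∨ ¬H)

B = True, M = False, S = False, H = False, E = False, G = False, K = False, R = True, A = True

Unit clause (¬H) forces H = False.
In (H ∨ ¬M) only ¬M is left, so M = False.
In (¬G ∨ H) only ¬G is left, so G = False.
Try B = False:
  (¬A ∨ B) forces A = False.
  (A ∨ H ∨ ¬R) forces R = False.
  clause (B ∨ M ∨ R) is falsified — backtrack.
So B = True.
  then (¬B ∨ ¬E) forces E = False.
  then (A ∨ E) forces A = True.
Set S = False.
  then (¬A ∨ E ∨ R ∨ S) forces R = True.
Set K = False.
All clauses satisfied.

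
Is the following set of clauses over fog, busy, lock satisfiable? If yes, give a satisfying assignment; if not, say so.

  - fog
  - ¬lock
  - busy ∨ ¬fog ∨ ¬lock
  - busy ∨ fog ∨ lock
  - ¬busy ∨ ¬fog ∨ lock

fog = True, busy = False, lock = False

Unit clause (fog) forces fog = True.
Unit clause (¬lock) forces lock = False.
In (¬busy ∨ ¬fog ∨ lock) only ¬busy is left, so busy = False.
All clauses satisfied.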